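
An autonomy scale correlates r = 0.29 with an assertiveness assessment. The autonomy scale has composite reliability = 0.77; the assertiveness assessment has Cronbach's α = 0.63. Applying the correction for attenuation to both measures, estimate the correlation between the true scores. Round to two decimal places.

0.42

r_true = r_obs / √(r_xx · r_yy) = 0.29 / √(0.77 × 0.63) = 0.29 / √0.4851 = 0.29 / 0.6965 ≈ 0.42.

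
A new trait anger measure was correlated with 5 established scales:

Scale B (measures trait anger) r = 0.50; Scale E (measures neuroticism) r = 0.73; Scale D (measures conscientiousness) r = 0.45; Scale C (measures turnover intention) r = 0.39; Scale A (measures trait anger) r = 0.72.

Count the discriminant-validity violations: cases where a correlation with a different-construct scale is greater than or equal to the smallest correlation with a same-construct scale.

1

Convergent (same construct = trait anger): Scale B, Scale A.
Smallest convergent = 0.50. Discriminant values: 0.73, 0.45, 0.39; count ≥ 0.50 → 1.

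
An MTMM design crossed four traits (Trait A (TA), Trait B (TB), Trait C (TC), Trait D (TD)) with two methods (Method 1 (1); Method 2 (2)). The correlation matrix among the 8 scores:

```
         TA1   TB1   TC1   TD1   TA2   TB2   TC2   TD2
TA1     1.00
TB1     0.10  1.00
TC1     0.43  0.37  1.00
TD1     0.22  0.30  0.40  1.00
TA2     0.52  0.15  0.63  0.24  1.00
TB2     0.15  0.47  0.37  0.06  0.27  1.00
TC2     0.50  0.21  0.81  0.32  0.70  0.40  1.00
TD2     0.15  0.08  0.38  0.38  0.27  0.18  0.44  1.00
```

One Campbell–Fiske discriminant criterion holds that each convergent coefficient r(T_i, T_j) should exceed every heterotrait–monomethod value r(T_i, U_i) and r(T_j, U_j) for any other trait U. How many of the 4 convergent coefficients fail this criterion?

2

Each convergent coefficient versus the relevant comparison correlations:
TA (methods 1·2): 0.52 vs {0.10, 0.27, 0.43, 0.70, 0.22, 0.27} → fail.
TB (methods 1·2): 0.47 vs {0.10, 0.27, 0.37, 0.40, 0.30, 0.18} → pass.
TC (methods 1·2): 0.81 vs {0.43, 0.70, 0.37, 0.40, 0.40, 0.44} → pass.
TD (methods 1·2): 0.38 vs {0.22, 0.27, 0.30, 0.18, 0.40, 0.44} → fail.
2 of 4 fail.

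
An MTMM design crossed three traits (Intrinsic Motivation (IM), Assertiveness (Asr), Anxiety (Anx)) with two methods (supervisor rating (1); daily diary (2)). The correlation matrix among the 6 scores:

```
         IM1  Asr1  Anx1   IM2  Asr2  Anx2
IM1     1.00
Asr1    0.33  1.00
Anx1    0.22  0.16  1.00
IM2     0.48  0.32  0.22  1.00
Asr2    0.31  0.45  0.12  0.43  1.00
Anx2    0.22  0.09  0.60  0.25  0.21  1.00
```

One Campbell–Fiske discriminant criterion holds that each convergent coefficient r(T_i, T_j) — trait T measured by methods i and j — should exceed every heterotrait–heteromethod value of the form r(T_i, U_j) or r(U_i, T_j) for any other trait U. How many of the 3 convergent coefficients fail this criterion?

0

Convergent coefficients and their comparison sets:
IM (methods 1·2): 0.48 vs {0.31, 0.32, 0.22, 0.22} → pass.
Asr (methods 1·2): 0.45 vs {0.32, 0.31, 0.09, 0.12} → pass.
Anx (methods 1·2): 0.60 vs {0.22, 0.22, 0.12, 0.09} → pass.
0 of 3 fail.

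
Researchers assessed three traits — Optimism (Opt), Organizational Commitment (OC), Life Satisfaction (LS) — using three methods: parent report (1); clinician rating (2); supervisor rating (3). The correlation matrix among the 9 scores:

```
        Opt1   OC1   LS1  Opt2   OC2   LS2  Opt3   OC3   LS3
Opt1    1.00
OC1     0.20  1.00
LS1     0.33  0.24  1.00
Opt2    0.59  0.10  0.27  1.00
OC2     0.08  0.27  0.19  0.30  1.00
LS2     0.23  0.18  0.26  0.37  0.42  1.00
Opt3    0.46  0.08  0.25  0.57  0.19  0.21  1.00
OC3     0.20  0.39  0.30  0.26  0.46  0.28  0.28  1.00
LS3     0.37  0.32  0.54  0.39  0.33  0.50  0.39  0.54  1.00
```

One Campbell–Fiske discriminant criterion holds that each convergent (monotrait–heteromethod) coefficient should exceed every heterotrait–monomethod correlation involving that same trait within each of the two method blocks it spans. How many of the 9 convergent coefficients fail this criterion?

Convergent coefficients and their comparison sets:
Opt (methods 1·2): 0.59 vs {0.20, 0.30, 0.33, 0.37} → pass.
Opt (methods 1·3): 0.46 vs {0.20, 0.28, 0.33, 0.39} → pass.
Opt (methods 2·3): 0.57 vs {0.30, 0.28, 0.37, 0.39} → pass.
OC (methods 1·2): 0.27 vs {0.20, 0.30, 0.24, 0.42} → fail.
OC (methods 1·3): 0.39 vs {0.20, 0.28, 0.24, 0.54} → fail.
OC (methods 2·3): 0.46 vs {0.30, 0.28, 0.42, 0.54} → fail.
LS (methods 1·2): 0.26 vs {0.33, 0.37, 0.24, 0.42} → fail.
LS (methods 1·3): 0.54 vs {0.33, 0.39, 0.24, 0.54} → fail.
LS (methods 2·3): 0.50 vs {0.37, 0.39, 0.42, 0.54} → fail.
6 of 9 fail.

6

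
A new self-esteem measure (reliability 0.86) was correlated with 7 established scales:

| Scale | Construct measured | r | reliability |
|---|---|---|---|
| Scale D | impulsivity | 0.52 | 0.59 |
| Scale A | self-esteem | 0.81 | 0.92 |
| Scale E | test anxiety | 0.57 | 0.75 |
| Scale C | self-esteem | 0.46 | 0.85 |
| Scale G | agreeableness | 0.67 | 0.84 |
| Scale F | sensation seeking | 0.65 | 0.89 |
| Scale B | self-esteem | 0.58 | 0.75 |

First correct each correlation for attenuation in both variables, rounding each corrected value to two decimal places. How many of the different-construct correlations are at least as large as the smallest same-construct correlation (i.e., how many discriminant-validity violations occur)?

Disattenuated r (r / √(r_scale · r_new)):
  Scale D (disc): 0.52 / √(0.59·0.86) = 0.73
  Scale A (conv): 0.81 / √(0.92·0.86) = 0.91
  Scale E (disc): 0.57 / √(0.75·0.86) = 0.71
  Scale C (conv): 0.46 / √(0.85·0.86) = 0.54
  Scale G (disc): 0.67 / √(0.84·0.86) = 0.79
  Scale F (disc): 0.65 / √(0.89·0.86) = 0.74
  Scale B (conv): 0.58 / √(0.75·0.86) = 0.72
Smallest convergent = 0.54. Discriminant values: 0.73, 0.71, 0.79, 0.74; count ≥ 0.54 → 4.

4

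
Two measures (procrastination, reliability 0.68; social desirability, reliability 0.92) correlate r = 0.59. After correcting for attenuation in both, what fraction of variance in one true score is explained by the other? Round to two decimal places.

0.56

Disattenuated r = 0.59 / √(0.68 × 0.92) = 0.59 / 0.7909 = 0.7460.
Shared true-score variance = 0.7460² = 0.5565 ≈ 0.56.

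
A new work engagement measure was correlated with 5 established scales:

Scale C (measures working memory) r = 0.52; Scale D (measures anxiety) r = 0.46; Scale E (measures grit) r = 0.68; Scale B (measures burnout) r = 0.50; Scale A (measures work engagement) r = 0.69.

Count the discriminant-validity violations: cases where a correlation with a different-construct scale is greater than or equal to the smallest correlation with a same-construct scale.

Convergent (same construct = work engagement): Scale A.
Smallest convergent = 0.69. Discriminant values: 0.52, 0.46, 0.68, 0.50; count ≥ 0.69 → 0.

0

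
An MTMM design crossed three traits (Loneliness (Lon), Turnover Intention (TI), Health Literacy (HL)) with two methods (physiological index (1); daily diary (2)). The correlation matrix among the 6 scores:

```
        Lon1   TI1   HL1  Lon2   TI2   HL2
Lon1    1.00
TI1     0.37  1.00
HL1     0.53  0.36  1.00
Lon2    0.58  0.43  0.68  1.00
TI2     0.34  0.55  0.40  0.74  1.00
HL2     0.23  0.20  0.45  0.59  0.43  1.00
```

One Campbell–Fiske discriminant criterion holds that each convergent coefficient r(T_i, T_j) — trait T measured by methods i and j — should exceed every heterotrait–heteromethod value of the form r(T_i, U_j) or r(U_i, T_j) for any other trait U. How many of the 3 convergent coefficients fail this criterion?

2

Checking each validity diagonal entry against its comparison values:
Lon (methods 1·2): 0.58 vs {0.34, 0.43, 0.23, 0.68} → fail.
TI (methods 1·2): 0.55 vs {0.43, 0.34, 0.20, 0.40} → pass.
HL (methods 1·2): 0.45 vs {0.68, 0.23, 0.40, 0.20} → fail.
2 of 3 fail.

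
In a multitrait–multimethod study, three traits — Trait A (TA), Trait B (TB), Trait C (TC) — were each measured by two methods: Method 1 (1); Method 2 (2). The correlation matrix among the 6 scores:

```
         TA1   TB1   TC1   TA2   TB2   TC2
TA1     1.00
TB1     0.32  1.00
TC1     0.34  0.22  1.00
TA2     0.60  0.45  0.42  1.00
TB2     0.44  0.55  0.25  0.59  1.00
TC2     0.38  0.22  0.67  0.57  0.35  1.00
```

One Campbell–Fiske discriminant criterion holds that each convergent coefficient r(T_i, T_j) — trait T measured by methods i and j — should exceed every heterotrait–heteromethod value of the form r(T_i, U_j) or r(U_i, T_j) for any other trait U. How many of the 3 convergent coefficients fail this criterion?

Checking each validity diagonal entry against its comparison values:
TA (methods 1·2): 0.60 vs {0.44, 0.45, 0.38, 0.42} → pass.
TB (methods 1·2): 0.55 vs {0.45, 0.44, 0.22, 0.25} → pass.
TC (methods 1·2): 0.67 vs {0.42, 0.38, 0.25, 0.22} → pass.
0 of 3 fail.

0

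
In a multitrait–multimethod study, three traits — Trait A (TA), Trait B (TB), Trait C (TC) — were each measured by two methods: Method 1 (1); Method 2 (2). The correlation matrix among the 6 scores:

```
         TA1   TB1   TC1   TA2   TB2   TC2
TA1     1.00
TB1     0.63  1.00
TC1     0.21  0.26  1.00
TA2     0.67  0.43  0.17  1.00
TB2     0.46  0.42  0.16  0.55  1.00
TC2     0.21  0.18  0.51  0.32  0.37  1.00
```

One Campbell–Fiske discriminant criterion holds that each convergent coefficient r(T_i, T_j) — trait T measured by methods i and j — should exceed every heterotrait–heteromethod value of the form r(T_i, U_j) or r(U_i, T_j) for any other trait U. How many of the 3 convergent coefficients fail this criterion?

Convergent coefficients and their comparison sets:
TA (methods 1·2): 0.67 vs {0.46, 0.43, 0.21, 0.17} → pass.
TB (methods 1·2): 0.42 vs {0.43, 0.46, 0.18, 0.16} → fail.
TC (methods 1·2): 0.51 vs {0.17, 0.21, 0.16, 0.18} → pass.
1 of 3 fail.

1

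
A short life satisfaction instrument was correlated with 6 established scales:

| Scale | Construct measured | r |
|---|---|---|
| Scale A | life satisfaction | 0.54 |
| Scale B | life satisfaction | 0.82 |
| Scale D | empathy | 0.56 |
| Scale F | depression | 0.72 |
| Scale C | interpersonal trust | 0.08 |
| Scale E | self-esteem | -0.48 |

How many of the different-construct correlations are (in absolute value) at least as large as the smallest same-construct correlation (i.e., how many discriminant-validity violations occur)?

2

Convergent (same construct = life satisfaction): Scale A, Scale B.
Smallest convergent = 0.54. Discriminant |r|: 0.56, 0.72, 0.08, 0.48; count ≥ 0.54 → 2.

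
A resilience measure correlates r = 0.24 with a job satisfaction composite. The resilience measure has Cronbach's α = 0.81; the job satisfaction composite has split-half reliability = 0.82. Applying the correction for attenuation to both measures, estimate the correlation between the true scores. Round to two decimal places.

r_true = r_obs / √(r_xx · r_yy) = 0.24 / √(0.81 × 0.82) = 0.24 / √0.6642 = 0.24 / 0.8150 ≈ 0.29.

0.29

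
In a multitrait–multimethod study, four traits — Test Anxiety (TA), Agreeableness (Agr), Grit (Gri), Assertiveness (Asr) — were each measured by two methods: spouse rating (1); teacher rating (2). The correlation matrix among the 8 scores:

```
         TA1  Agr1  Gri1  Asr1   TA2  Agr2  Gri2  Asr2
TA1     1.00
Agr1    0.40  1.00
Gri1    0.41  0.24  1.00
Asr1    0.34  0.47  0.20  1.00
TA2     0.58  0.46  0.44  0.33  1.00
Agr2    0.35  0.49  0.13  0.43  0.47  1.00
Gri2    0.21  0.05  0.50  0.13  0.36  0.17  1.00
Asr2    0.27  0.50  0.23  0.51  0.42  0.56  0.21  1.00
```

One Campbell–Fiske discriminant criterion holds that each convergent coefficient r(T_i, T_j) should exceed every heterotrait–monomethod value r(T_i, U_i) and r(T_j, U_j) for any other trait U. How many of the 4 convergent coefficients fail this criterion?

Convergent coefficients and their comparison sets:
TA (methods 1·2): 0.58 vs {0.40, 0.47, 0.41, 0.36, 0.34, 0.42} → pass.
Agr (methods 1·2): 0.49 vs {0.40, 0.47, 0.24, 0.17, 0.47, 0.56} → fail.
Gri (methods 1·2): 0.50 vs {0.41, 0.36, 0.24, 0.17, 0.20, 0.21} → pass.
Asr (methods 1·2): 0.51 vs {0.34, 0.42, 0.47, 0.56, 0.20, 0.21} → fail.
2 of 4 fail.

2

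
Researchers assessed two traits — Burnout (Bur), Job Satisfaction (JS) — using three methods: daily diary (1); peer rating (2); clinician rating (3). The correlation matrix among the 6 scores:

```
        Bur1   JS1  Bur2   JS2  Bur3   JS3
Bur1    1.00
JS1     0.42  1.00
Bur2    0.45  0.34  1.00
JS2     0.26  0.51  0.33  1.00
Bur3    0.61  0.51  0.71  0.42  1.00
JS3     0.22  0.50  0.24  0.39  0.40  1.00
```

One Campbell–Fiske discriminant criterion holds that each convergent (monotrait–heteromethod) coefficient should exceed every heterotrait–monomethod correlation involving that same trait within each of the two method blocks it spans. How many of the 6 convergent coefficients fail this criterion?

1

Each convergent coefficient versus the relevant comparison correlations:
Bur (methods 1·2): 0.45 vs {0.42, 0.33} → pass.
Bur (methods 1·3): 0.61 vs {0.42, 0.40} → pass.
Bur (methods 2·3): 0.71 vs {0.33, 0.40} → pass.
JS (methods 1·2): 0.51 vs {0.42, 0.33} → pass.
JS (methods 1·3): 0.50 vs {0.42, 0.40} → pass.
JS (methods 2·3): 0.39 vs {0.33, 0.40} → fail.
1 of 6 fail.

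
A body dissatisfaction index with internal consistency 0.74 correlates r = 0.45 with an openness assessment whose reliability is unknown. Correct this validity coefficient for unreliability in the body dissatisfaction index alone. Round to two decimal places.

0.52

Single correction: r_c = r_obs / √r_xx = 0.45 / √0.74 = 0.45 / 0.8602 ≈ 0.52.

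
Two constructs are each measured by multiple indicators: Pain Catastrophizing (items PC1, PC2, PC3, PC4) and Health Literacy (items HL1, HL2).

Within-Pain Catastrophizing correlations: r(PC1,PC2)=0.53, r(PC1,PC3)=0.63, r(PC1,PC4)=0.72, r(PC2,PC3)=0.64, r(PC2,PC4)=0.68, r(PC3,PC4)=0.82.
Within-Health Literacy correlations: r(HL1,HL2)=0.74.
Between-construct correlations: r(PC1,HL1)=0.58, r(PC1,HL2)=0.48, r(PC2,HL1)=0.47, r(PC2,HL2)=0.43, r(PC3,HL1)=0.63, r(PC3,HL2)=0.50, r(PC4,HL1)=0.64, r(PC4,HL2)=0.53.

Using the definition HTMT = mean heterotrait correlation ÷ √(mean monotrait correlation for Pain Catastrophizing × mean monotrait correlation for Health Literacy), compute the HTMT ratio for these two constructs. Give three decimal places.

0.756

Mean heterotrait r = 4.26/8 = 0.5325.
Mean within-PC = 4.02/6 = 0.6700; mean within-HL = 0.74/1 = 0.7400.
Geometric mean = √(0.6700 × 0.7400) = 0.7041.
HTMT = 0.5325 / 0.7041 = 0.756.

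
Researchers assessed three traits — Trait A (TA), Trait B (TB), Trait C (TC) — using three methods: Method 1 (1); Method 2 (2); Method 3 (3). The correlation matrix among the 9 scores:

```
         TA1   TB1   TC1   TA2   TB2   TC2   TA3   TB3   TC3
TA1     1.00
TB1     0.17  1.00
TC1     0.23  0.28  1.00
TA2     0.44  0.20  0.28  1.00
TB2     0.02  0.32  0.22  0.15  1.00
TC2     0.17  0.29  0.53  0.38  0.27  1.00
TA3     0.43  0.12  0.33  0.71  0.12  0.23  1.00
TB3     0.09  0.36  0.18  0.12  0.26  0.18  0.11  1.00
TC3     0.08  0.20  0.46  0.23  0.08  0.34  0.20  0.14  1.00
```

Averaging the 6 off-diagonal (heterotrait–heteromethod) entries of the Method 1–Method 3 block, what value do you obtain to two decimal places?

0.17

HTHM values (method 1 × method 3): 0.09, 0.08, 0.12, 0.20, 0.33, 0.18; mean = 1.00/6 = 0.17.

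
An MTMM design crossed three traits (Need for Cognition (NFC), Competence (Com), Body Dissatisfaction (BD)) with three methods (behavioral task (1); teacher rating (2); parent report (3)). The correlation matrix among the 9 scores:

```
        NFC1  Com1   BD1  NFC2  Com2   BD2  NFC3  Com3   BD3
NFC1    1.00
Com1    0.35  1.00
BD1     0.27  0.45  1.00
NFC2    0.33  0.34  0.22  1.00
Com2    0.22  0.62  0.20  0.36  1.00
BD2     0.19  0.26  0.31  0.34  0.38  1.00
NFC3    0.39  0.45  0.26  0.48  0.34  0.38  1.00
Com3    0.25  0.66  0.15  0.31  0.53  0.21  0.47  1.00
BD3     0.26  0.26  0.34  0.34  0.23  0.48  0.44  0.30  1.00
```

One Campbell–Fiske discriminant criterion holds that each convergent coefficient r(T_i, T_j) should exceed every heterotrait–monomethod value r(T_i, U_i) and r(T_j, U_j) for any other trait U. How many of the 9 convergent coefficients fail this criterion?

Convergent coefficients and their comparison sets:
NFC (methods 1·2): 0.33 vs {0.35, 0.36, 0.27, 0.34} → fail.
NFC (methods 1·3): 0.39 vs {0.35, 0.47, 0.27, 0.44} → fail.
NFC (methods 2·3): 0.48 vs {0.36, 0.47, 0.34, 0.44} → pass.
Com (methods 1·2): 0.62 vs {0.35, 0.36, 0.45, 0.38} → pass.
Com (methods 1·3): 0.66 vs {0.35, 0.47, 0.45, 0.30} → pass.
Com (methods 2·3): 0.53 vs {0.36, 0.47, 0.38, 0.30} → pass.
BD (methods 1·2): 0.31 vs {0.27, 0.34, 0.45, 0.38} → fail.
BD (methods 1·3): 0.34 vs {0.27, 0.44, 0.45, 0.30} → fail.
BD (methods 2·3): 0.48 vs {0.34, 0.44, 0.38, 0.30} → pass.
4 of 9 fail.

4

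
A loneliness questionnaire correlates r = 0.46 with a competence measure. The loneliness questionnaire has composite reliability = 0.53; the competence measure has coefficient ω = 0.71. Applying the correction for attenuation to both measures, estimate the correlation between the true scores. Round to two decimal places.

0.75

r_true = r_obs / √(r_xx · r_yy) = 0.46 / √(0.53 × 0.71) = 0.46 / √0.3763 = 0.46 / 0.6134 ≈ 0.75.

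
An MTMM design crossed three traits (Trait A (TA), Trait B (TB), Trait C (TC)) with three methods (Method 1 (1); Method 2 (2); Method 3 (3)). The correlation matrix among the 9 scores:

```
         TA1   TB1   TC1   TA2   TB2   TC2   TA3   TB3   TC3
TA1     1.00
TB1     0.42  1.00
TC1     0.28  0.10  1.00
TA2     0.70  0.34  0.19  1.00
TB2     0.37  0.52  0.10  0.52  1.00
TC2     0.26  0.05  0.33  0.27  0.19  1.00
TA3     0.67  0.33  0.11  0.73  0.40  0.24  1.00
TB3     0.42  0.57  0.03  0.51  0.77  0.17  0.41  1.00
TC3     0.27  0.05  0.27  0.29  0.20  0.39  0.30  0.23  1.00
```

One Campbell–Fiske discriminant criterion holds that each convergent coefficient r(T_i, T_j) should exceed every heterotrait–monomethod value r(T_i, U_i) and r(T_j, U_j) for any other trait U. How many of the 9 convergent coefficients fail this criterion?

2

Convergent coefficients and their comparison sets:
TA (methods 1·2): 0.70 vs {0.42, 0.52, 0.28, 0.27} → pass.
TA (methods 1·3): 0.67 vs {0.42, 0.41, 0.28, 0.30} → pass.
TA (methods 2·3): 0.73 vs {0.52, 0.41, 0.27, 0.30} → pass.
TB (methods 1·2): 0.52 vs {0.42, 0.52, 0.10, 0.19} → fail.
TB (methods 1·3): 0.57 vs {0.42, 0.41, 0.10, 0.23} → pass.
TB (methods 2·3): 0.77 vs {0.52, 0.41, 0.19, 0.23} → pass.
TC (methods 1·2): 0.33 vs {0.28, 0.27, 0.10, 0.19} → pass.
TC (methods 1·3): 0.27 vs {0.28, 0.30, 0.10, 0.23} → fail.
TC (methods 2·3): 0.39 vs {0.27, 0.30, 0.19, 0.23} → pass.
2 of 9 fail.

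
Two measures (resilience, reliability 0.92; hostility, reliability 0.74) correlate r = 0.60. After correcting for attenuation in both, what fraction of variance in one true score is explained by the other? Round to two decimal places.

0.53

Disattenuated r = 0.60 / √(0.92 × 0.74) = 0.60 / 0.8251 = 0.7272.
Shared true-score variance = 0.7272² = 0.5288 ≈ 0.53.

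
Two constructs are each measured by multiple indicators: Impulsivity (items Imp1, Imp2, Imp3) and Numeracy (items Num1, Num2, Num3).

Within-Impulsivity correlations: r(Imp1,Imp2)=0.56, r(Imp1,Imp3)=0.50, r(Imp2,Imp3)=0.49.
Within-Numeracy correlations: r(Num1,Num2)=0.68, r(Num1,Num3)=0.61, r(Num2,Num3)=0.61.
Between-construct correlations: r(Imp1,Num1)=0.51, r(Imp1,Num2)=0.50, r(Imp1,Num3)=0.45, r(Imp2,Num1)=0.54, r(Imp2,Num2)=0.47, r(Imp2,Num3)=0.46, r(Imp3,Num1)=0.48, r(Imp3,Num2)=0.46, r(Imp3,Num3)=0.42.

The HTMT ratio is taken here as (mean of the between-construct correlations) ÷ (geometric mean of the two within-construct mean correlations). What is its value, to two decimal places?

Between-construct mean = 4.29/9 = 0.4767.
Mean within-Imp = 1.55/3 = 0.5167; mean within-Num = 1.90/3 = 0.6333.
Geometric mean = √(0.5167 × 0.6333) = 0.5720.
HTMT = 0.4767 / 0.5720 = 0.83.

0.83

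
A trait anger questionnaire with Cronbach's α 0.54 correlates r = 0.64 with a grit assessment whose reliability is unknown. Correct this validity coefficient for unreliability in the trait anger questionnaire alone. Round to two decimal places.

0.87

Single correction: r_c = r_obs / √r_xx = 0.64 / √0.54 = 0.64 / 0.7348 ≈ 0.87.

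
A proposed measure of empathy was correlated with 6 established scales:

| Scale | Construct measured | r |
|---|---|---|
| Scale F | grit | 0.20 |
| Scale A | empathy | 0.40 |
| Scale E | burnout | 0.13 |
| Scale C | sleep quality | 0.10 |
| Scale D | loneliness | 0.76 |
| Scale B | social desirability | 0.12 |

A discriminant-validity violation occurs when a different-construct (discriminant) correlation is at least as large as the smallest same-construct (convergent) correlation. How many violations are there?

Convergent (same construct = empathy): Scale A.
Smallest convergent = 0.40. Discriminant values: 0.20, 0.13, 0.10, 0.76, 0.12; count ≥ 0.40 → 1.

1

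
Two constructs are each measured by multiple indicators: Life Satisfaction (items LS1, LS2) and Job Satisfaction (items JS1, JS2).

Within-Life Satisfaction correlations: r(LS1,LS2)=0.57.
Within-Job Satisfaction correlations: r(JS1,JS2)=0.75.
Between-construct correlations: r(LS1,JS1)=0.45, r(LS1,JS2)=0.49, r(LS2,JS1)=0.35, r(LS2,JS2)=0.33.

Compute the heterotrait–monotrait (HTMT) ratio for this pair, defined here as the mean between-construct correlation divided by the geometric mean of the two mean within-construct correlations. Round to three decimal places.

Mean heterotrait r = 1.62/4 = 0.4050.
Mean within-LS = 0.57/1 = 0.5700; mean within-JS = 0.75/1 = 0.7500.
Geometric mean = √(0.5700 × 0.7500) = 0.6538.
HTMT = 0.4050 / 0.6538 = 0.619.

0.619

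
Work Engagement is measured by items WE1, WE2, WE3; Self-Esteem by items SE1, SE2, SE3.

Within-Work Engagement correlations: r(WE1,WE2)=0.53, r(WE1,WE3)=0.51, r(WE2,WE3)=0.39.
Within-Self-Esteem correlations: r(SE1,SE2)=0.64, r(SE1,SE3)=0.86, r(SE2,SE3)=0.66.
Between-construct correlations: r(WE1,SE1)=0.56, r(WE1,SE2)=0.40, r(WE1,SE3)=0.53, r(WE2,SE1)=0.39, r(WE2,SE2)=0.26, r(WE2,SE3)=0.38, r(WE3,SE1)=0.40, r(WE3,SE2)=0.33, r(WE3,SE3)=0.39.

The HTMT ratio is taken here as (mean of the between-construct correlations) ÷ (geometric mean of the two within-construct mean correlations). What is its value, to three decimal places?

Between-construct mean = 3.64/9 = 0.4044.
Mean within-WE = 1.43/3 = 0.4767; mean within-SE = 2.16/3 = 0.7200.
Geometric mean = √(0.4767 × 0.7200) = 0.5859.
HTMT = 0.4044 / 0.5859 = 0.690.

0.690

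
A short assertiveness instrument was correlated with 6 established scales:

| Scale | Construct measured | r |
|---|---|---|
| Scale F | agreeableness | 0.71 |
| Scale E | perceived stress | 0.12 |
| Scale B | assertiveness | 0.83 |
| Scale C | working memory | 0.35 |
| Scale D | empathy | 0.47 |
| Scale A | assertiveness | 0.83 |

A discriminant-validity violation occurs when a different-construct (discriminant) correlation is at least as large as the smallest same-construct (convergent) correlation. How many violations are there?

Convergent (same construct = assertiveness): Scale B, Scale A.
Smallest convergent = 0.83. Discriminant values: 0.71, 0.12, 0.35, 0.47; count ≥ 0.83 → 0.

0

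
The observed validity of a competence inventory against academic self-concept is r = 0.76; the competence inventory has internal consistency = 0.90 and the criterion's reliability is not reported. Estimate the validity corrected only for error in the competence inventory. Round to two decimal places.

0.80

Single correction: r_c = r_obs / √r_xx = 0.76 / √0.90 = 0.76 / 0.9487 ≈ 0.80.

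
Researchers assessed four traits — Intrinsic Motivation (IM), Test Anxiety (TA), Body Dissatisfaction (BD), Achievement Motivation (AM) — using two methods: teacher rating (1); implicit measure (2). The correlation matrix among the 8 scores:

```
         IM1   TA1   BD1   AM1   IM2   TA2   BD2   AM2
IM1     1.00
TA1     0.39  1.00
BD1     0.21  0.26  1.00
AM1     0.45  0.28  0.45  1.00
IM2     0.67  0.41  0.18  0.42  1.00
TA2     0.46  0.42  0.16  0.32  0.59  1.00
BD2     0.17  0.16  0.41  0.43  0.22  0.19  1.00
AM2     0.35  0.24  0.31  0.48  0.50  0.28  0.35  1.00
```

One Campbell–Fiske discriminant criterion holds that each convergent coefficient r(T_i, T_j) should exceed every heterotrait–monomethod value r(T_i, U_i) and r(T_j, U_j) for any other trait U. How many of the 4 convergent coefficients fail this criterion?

Convergent coefficients and their comparison sets:
IM (methods 1·2): 0.67 vs {0.39, 0.59, 0.21, 0.22, 0.45, 0.50} → pass.
TA (methods 1·2): 0.42 vs {0.39, 0.59, 0.26, 0.19, 0.28, 0.28} → fail.
BD (methods 1·2): 0.41 vs {0.21, 0.22, 0.26, 0.19, 0.45, 0.35} → fail.
AM (methods 1·2): 0.48 vs {0.45, 0.50, 0.28, 0.28, 0.45, 0.35} → fail.
3 of 4 fail.

3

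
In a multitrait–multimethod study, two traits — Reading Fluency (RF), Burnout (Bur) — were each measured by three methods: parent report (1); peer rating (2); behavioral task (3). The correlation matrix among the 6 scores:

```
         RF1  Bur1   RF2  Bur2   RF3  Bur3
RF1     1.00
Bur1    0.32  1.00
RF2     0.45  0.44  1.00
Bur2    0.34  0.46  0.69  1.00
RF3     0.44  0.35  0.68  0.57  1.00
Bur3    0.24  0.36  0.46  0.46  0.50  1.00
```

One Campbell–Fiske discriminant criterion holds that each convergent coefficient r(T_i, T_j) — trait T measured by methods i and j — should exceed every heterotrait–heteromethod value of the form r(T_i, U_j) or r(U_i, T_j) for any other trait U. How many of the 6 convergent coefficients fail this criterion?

1

Checking each validity diagonal entry against its comparison values:
RF (methods 1·2): 0.45 vs {0.34, 0.44} → pass.
RF (methods 1·3): 0.44 vs {0.24, 0.35} → pass.
RF (methods 2·3): 0.68 vs {0.46, 0.57} → pass.
Bur (methods 1·2): 0.46 vs {0.44, 0.34} → pass.
Bur (methods 1·3): 0.36 vs {0.35, 0.24} → pass.
Bur (methods 2·3): 0.46 vs {0.57, 0.46} → fail.
1 of 6 fail.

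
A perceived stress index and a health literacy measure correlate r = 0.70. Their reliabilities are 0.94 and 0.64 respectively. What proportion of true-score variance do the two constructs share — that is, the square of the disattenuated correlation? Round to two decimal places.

Disattenuated r = 0.70 / √(0.94 × 0.64) = 0.70 / 0.7756 = 0.9025.
Shared true-score variance = 0.9025² = 0.8145 ≈ 0.81.

0.81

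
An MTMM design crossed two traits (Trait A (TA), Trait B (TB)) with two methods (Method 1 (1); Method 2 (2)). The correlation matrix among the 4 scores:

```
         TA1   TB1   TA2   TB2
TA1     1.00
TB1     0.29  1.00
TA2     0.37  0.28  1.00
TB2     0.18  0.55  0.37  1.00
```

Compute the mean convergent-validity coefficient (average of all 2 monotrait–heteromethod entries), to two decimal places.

0.46

Convergent values: 0.37, 0.55; mean = 0.92/2 = 0.46.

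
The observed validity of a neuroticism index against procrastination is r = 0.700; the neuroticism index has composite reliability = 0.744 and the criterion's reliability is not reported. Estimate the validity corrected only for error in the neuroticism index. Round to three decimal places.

Single correction: r_c = r_obs / √r_xx = 0.700 / √0.744 = 0.700 / 0.8626 ≈ 0.812.

0.812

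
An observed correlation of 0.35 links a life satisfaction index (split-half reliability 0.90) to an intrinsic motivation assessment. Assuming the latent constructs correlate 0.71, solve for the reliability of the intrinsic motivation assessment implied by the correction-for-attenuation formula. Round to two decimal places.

0.27

r_true = r_obs / √(r_xx · r_yy) ⇒ 0.71 = 0.35 / √(0.90 · r_yy).
√(0.90 · r_yy) = 0.35 / 0.71 = 0.4930; 0.90 · r_yy = 0.2430; r_yy = 0.2430 / 0.90 ≈ 0.27.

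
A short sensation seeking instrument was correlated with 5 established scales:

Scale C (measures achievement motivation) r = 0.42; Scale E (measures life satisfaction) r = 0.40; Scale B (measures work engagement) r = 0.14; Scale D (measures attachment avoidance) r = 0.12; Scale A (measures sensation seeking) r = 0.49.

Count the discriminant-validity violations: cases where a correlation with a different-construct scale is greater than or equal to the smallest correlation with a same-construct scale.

0

Convergent (same construct = sensation seeking): Scale A.
Smallest convergent = 0.49. Discriminant values: 0.42, 0.40, 0.14, 0.12; count ≥ 0.49 → 0.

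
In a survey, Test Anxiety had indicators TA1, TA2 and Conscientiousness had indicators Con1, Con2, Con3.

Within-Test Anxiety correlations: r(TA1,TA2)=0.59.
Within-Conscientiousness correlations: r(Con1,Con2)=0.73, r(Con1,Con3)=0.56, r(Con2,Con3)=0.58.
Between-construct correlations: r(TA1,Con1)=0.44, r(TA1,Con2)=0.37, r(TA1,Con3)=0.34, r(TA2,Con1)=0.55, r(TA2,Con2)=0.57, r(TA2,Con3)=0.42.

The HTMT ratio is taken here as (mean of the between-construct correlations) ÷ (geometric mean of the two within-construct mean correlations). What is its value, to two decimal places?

Mean between = 2.69/6 = 0.4483.
Mean within-TA = 0.59/1 = 0.5900; mean within-Con = 1.87/3 = 0.6233.
Geometric mean = √(0.5900 × 0.6233) = 0.6064.
HTMT = 0.4483 / 0.6064 = 0.74.

0.74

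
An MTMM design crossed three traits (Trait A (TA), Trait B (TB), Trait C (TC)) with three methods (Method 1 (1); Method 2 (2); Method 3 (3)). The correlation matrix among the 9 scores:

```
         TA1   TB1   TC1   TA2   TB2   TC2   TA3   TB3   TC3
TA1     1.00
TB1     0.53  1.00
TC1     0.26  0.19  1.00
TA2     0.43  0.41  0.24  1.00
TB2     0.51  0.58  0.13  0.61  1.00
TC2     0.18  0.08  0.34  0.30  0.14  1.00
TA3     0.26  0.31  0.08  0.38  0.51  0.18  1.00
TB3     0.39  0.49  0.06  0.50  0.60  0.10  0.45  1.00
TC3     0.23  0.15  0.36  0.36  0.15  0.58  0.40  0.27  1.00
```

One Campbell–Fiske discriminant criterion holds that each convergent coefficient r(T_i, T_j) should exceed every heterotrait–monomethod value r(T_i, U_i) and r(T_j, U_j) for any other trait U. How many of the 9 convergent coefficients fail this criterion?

Convergent coefficients and their comparison sets:
TA (methods 1·2): 0.43 vs {0.53, 0.61, 0.26, 0.30} → fail.
TA (methods 1·3): 0.26 vs {0.53, 0.45, 0.26, 0.40} → fail.
TA (methods 2·3): 0.38 vs {0.61, 0.45, 0.30, 0.40} → fail.
TB (methods 1·2): 0.58 vs {0.53, 0.61, 0.19, 0.14} → fail.
TB (methods 1·3): 0.49 vs {0.53, 0.45, 0.19, 0.27} → fail.
TB (methods 2·3): 0.60 vs {0.61, 0.45, 0.14, 0.27} → fail.
TC (methods 1·2): 0.34 vs {0.26, 0.30, 0.19, 0.14} → pass.
TC (methods 1·3): 0.36 vs {0.26, 0.40, 0.19, 0.27} → fail.
TC (methods 2·3): 0.58 vs {0.30, 0.40, 0.14, 0.27} → pass.
7 of 9 fail.

7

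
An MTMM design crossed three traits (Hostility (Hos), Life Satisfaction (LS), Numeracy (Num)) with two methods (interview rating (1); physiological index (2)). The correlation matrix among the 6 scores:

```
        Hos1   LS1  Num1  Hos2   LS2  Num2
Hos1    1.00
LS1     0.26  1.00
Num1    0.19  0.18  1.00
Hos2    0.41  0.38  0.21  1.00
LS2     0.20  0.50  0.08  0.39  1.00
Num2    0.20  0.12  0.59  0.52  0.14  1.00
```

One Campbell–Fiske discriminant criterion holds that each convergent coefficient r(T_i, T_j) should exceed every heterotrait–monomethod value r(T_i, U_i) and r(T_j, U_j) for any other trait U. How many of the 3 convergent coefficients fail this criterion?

1

Each convergent coefficient versus the relevant comparison correlations:
Hos (methods 1·2): 0.41 vs {0.26, 0.39, 0.19, 0.52} → fail.
LS (methods 1·2): 0.50 vs {0.26, 0.39, 0.18, 0.14} → pass.
Num (methods 1·2): 0.59 vs {0.19, 0.52, 0.18, 0.14} → pass.
1 of 3 fail.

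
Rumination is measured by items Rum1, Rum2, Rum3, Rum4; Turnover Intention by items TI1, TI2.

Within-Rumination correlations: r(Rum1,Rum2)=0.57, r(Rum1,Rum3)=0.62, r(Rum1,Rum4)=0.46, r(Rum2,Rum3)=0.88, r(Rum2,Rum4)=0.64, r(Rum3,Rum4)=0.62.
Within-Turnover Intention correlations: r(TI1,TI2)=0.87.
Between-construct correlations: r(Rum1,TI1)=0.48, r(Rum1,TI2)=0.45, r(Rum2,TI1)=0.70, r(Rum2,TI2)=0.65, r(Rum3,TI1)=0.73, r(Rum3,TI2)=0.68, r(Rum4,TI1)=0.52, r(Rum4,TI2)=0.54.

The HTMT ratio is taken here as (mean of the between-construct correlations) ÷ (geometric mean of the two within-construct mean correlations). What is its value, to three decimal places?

Mean between = 4.75/8 = 0.5938.
Mean within-Rum = 3.79/6 = 0.6317; mean within-TI = 0.87/1 = 0.8700.
Geometric mean = √(0.6317 × 0.8700) = 0.7413.
HTMT = 0.5938 / 0.7413 = 0.801.

0.801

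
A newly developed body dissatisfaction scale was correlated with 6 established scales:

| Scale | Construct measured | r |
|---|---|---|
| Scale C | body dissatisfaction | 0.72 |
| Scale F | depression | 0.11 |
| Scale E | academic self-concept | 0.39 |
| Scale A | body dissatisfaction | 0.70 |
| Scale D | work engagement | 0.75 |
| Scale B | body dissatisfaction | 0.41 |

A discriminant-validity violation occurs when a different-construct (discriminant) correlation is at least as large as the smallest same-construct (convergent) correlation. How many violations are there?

Convergent (same construct = body dissatisfaction): Scale C, Scale A, Scale B.
Smallest convergent = 0.41. Discriminant values: 0.11, 0.39, 0.75; count ≥ 0.41 → 1.

1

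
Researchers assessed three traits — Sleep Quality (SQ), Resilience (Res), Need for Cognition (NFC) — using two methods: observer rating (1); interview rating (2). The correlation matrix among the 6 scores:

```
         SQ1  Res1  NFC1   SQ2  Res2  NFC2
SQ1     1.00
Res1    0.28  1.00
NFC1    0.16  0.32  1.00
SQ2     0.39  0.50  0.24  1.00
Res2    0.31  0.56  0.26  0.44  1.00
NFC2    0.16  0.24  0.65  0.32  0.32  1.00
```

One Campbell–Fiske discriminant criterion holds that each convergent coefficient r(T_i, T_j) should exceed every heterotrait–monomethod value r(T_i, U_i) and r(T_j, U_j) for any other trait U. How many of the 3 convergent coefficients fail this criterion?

1

Each convergent coefficient versus the relevant comparison correlations:
SQ (methods 1·2): 0.39 vs {0.28, 0.44, 0.16, 0.32} → fail.
Res (methods 1·2): 0.56 vs {0.28, 0.44, 0.32, 0.32} → pass.
NFC (methods 1·2): 0.65 vs {0.16, 0.32, 0.32, 0.32} → pass.
1 of 3 fail.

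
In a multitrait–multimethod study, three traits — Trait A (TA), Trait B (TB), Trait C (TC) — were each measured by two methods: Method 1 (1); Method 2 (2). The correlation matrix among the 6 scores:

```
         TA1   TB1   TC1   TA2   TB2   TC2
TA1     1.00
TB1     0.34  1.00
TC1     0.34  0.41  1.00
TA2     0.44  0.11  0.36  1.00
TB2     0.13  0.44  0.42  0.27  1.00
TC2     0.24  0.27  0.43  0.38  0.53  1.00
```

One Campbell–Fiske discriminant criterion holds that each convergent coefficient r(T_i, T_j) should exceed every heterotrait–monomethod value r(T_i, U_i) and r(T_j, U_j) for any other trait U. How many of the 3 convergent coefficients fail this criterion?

Convergent coefficients and their comparison sets:
TA (methods 1·2): 0.44 vs {0.34, 0.27, 0.34, 0.38} → pass.
TB (methods 1·2): 0.44 vs {0.34, 0.27, 0.41, 0.53} → fail.
TC (methods 1·2): 0.43 vs {0.34, 0.38, 0.41, 0.53} → fail.
2 of 3 fail.

2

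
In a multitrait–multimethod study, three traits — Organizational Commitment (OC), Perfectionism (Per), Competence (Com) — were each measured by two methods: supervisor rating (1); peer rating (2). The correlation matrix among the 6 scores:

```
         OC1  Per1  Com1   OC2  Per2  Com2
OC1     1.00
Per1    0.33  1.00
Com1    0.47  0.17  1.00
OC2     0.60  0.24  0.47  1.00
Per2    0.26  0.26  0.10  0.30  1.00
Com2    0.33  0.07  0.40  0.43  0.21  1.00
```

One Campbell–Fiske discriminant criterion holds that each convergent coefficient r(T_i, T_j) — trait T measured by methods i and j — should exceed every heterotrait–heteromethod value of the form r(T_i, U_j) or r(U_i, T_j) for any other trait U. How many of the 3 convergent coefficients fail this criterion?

Convergent coefficients and their comparison sets:
OC (methods 1·2): 0.60 vs {0.26, 0.24, 0.33, 0.47} → pass.
Per (methods 1·2): 0.26 vs {0.24, 0.26, 0.07, 0.10} → fail.
Com (methods 1·2): 0.40 vs {0.47, 0.33, 0.10, 0.07} → fail.
2 of 3 fail.

2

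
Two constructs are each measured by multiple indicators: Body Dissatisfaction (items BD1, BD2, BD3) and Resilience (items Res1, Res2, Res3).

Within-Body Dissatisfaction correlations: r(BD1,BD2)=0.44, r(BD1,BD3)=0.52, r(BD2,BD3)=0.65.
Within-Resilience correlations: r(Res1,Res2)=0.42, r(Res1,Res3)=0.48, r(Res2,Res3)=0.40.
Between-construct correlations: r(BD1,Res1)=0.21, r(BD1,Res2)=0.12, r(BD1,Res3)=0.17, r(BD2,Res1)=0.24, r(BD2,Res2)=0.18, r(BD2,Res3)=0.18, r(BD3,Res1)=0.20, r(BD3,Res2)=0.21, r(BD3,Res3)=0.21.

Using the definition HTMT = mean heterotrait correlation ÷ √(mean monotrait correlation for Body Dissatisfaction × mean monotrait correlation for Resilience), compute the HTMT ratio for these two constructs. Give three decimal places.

Mean heterotrait r = 1.72/9 = 0.1911.
Mean within-BD = 1.61/3 = 0.5367; mean within-Res = 1.30/3 = 0.4333.
Geometric mean = √(0.5367 × 0.4333) = 0.4822.
HTMT = 0.1911 / 0.4822 = 0.396.

0.396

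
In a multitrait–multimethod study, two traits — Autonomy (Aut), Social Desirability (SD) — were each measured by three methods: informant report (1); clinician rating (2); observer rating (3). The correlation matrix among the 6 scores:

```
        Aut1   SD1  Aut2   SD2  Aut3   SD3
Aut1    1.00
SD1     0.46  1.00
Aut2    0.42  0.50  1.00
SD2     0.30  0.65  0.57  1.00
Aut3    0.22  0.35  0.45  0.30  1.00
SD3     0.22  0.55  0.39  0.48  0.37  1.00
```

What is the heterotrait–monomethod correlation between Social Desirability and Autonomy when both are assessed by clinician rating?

Different traits, same method: r(SD2, Aut2) = 0.57.

0.57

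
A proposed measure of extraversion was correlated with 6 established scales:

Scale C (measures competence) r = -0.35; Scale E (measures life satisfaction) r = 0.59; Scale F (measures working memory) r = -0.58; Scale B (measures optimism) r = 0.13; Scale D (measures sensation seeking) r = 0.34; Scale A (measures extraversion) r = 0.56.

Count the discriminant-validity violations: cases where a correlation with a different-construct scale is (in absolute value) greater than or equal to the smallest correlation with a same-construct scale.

Convergent (same construct = extraversion): Scale A.
Smallest convergent = 0.56. Discriminant |r|: 0.35, 0.59, 0.58, 0.13, 0.34; count ≥ 0.56 → 2.

2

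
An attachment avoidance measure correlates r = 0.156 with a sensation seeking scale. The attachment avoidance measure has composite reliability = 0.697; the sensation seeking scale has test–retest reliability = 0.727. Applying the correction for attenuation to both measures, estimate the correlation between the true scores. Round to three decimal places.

r_true = r_obs / √(r_xx · r_yy) = 0.156 / √(0.697 × 0.727) = 0.156 / √0.506719 = 0.156 / 0.7118 ≈ 0.219.

0.219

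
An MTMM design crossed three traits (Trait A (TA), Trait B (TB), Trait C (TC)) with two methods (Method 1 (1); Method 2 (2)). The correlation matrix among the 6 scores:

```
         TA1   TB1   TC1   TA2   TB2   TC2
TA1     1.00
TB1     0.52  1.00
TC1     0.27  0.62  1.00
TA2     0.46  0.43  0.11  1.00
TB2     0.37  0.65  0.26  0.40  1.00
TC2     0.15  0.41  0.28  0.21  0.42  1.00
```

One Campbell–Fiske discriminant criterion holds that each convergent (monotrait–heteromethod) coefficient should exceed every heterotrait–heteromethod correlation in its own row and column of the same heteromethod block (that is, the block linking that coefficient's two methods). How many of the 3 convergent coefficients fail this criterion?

1

Each convergent coefficient versus the relevant comparison correlations:
TA (methods 1·2): 0.46 vs {0.37, 0.43, 0.15, 0.11} → pass.
TB (methods 1·2): 0.65 vs {0.43, 0.37, 0.41, 0.26} → pass.
TC (methods 1·2): 0.28 vs {0.11, 0.15, 0.26, 0.41} → fail.
1 of 3 fail.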